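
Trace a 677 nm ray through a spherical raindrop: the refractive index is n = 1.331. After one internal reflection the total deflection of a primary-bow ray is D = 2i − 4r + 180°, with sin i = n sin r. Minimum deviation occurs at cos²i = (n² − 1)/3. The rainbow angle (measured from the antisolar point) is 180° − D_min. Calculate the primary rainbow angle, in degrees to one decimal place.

cos²i = (1.77156 − 1)/3 = 0.25719; i = arccos(0.50714) = 59.527°.
sin r = sin 59.527°/1.331 = 0.64753; r = 40.356°.
D_min = 2·59.527° − 4·40.356° + 180° = 137.630°.
Rainbow angle = 180° − D_min = 42.370°.

42.4°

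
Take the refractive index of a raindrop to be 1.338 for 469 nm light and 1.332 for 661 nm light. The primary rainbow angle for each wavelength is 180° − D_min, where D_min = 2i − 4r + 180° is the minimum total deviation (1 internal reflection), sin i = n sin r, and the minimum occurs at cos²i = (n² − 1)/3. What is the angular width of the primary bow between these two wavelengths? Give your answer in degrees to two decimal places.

At 469 nm (n = 1.338): cos²i = 0.26341 → i = 59.120°, r = 39.899°, D_min = 138.643°, rainbow angle = 41.357°.
At 661 nm (n = 1.332): cos²i = 0.25807 → i = 59.469°, r = 40.290°, D_min = 137.776°, rainbow angle = 42.224°.
Angular width = |41.357° − 42.224°| = 0.867°.

0.87°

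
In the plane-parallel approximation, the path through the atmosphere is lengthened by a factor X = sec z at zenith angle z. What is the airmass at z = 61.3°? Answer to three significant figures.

X = sec z = 1/cos 61.3° = 1/0.4802 = 2.0824.

2.08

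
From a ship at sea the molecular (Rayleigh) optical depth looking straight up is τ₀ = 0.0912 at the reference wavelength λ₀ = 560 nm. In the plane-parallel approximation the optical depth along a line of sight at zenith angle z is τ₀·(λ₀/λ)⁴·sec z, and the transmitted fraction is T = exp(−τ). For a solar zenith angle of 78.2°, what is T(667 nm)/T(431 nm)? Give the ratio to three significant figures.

2.86

Airmass: sec 78.2° = 4.8901.
τ(667 nm) = 0.0912 × (560/667)⁴ × 4.8901 = 0.0912 × 0.4969 × 4.8901 = 0.2216.
τ(431 nm) = 0.0912 × (560/431)⁴ × 4.8901 = 0.0912 × 2.8500 × 4.8901 = 1.2710.
T(667)/T(431) = exp(τ_B − τ_A) = exp(1.0494) = 2.8560.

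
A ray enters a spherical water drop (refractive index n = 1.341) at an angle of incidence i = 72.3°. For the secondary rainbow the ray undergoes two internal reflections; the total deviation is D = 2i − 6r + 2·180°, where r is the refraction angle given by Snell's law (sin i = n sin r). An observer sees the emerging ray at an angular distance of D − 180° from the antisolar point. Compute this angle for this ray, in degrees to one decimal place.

53.0°

sin r = sin 72.3° / 1.341 = 0.9527/1.341 = 0.7104; r = 45.27°.
D = 2·72.3° − 6·45.27° + 2·180° = 144.60° − 271.61° + 360° = 232.99°.
Angle from antisolar point = D − 180° = 52.99°.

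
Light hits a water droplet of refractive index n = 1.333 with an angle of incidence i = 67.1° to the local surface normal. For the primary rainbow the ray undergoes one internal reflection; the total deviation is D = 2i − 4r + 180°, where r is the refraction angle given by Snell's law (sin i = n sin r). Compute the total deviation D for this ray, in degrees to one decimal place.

sin r = sin 67.1° / 1.333 = 0.9212/1.333 = 0.6911; r = 43.71°.
D = 2·67.1° − 4·43.71° + 180° = 134.20° − 174.86° + 180° = 139.34°.

139.3°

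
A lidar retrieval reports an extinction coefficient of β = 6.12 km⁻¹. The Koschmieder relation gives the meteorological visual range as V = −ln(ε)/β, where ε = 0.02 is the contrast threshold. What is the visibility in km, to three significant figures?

V = −ln(0.02) / 6.12 = 3.912 / 6.12 = 0.6392 km.

0.639 km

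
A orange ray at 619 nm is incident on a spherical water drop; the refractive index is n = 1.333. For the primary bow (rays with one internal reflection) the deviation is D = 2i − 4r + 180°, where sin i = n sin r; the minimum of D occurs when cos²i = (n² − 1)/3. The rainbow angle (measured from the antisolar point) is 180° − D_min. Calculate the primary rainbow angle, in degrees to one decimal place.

cos²i = (1.77689 − 1)/3 = 0.25896; i = arccos(0.50888) = 59.410°.
sin r = sin 59.410°/1.333 = 0.64579; r = 40.225°.
D_min = 2·59.410° − 4·40.225° + 180° = 137.922°.
Rainbow angle = 180° − D_min = 42.078°.

42.1°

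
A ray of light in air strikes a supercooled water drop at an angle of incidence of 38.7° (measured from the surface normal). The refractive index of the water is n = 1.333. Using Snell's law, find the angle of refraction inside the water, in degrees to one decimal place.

Snell: sin θ_r = sin θ_i / n = sin 38.7° / 1.333 = 0.6252 / 1.333 = 0.4690.
θ_r = arcsin(0.4690) = 27.97°.

28.0°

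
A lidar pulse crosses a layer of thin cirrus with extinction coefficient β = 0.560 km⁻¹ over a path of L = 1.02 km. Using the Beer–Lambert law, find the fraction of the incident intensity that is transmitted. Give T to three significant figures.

0.565

τ = β·L = 0.560 × 1.02 = 0.5712.
T = exp(−0.5712) = 0.5648.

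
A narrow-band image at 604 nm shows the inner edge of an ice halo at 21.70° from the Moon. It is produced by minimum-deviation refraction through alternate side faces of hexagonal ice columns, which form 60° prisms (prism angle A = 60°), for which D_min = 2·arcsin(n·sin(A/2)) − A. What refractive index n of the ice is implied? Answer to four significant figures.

1.308

Rearranging: n = sin((D_min + A)/2) / sin(A/2).
(D_min + A)/2 = (21.70° + 60°)/2 = 40.850°.
n = sin 40.850° / sin 30° = 0.6541 / 0.5000 = 1.3082.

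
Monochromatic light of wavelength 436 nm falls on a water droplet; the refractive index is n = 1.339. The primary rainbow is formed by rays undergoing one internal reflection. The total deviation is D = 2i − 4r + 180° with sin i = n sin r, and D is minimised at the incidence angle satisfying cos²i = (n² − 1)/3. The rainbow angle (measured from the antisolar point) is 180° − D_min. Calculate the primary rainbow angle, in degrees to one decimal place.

cos²i = (1.79292 − 1)/3 = 0.26431; i = arccos(0.51411) = 59.062°.
sin r = sin 59.062°/1.339 = 0.64057; r = 39.834°.
D_min = 2·59.062° − 4·39.834° + 180° = 138.786°.
Rainbow angle = 180° − D_min = 41.214°.

41.2°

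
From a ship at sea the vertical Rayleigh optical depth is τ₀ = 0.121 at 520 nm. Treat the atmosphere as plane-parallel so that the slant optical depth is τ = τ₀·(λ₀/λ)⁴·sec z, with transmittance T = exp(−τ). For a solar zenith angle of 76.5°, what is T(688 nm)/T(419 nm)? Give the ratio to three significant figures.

2.89

Airmass: sec 76.5° = 4.2837.
τ(688 nm) = 0.121 × (520/688)⁴ × 4.2837 = 0.121 × 0.3263 × 4.2837 = 0.1691.
τ(419 nm) = 0.121 × (520/419)⁴ × 4.2837 = 0.121 × 2.3722 × 4.2837 = 1.2296.
T(688)/T(419) = exp(τ_B − τ_A) = exp(1.0604) = 2.8876.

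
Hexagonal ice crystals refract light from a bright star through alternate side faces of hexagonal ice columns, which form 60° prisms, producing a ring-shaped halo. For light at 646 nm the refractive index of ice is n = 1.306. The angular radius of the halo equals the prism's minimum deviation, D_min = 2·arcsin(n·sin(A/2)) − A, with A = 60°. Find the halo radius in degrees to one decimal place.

21.5°

n·sin(A/2) = 1.306 × sin 30° = 1.306 × 0.5000 = 0.6530.
D_min = 2·arcsin(0.6530) − 60° = 2 × 40.768° − 60° = 21.536°.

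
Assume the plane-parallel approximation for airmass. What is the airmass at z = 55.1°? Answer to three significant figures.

X = sec z = 1/cos 55.1° = 1/0.5721 = 1.7478.

1.75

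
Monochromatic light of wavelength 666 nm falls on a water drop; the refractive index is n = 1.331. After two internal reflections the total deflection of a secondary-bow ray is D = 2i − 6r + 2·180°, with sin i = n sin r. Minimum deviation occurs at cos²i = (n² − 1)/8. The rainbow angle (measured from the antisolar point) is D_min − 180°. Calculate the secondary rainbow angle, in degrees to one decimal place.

50.4°

cos²i = (1.77156 − 1)/8 = 0.09645; i = arccos(0.31056) = 71.907°.
sin r = sin 71.907°/1.331 = 0.71417; r = 45.575°.
D_min = 2·71.907° − 6·45.575° + 360° = 230.365°.
Rainbow angle = D_min − 180° = 50.365°.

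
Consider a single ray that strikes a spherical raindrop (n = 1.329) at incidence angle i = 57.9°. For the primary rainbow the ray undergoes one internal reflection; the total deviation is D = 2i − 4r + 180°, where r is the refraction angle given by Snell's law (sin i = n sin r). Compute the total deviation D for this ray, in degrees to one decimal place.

sin r = sin 57.9° / 1.329 = 0.8471/1.329 = 0.6374; r = 39.60°.
D = 2·57.9° − 4·39.60° + 180° = 115.80° − 158.40° + 180° = 137.40°.

137.4°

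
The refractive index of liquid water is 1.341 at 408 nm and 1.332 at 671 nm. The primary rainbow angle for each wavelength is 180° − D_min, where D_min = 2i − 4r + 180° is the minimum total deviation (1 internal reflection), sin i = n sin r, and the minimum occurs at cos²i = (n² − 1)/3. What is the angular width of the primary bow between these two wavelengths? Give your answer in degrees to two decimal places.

At 408 nm (n = 1.341): cos²i = 0.26609 → i = 58.946°, r = 39.705°, D_min = 139.071°, rainbow angle = 40.929°.
At 671 nm (n = 1.332): cos²i = 0.25807 → i = 59.469°, r = 40.290°, D_min = 137.776°, rainbow angle = 42.224°.
Angular width = |40.929° − 42.224°| = 1.295°.

1.29°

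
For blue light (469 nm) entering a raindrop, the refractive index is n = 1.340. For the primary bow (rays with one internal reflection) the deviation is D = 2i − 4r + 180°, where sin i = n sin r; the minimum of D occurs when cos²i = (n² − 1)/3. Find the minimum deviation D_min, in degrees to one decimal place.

cos²i = (1.79560 − 1)/3 = 0.26520; i = arccos(0.51498) = 59.004°.
sin r = sin 59.004°/1.340 = 0.63971; r = 39.770°.
D_min = 2·59.004° − 4·39.770° + 180° = 138.929°.

138.9°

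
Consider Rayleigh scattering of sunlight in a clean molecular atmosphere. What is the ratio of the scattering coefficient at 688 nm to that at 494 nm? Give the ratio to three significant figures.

Rayleigh scattering ∝ λ⁻⁴, so the ratio of coefficients is the inverse fourth power of the wavelength ratio.
σ(688)/σ(494) = (494/688)⁴ = (0.7180)⁴ = 0.2658.

0.266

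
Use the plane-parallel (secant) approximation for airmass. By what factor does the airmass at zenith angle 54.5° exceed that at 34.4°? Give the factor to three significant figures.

X(54.5°)/X(34.4°) = sec 54.5° / sec 34.4° = cos 34.4° / cos 54.5° = 0.8251/0.5807 = 1.4209.

1.42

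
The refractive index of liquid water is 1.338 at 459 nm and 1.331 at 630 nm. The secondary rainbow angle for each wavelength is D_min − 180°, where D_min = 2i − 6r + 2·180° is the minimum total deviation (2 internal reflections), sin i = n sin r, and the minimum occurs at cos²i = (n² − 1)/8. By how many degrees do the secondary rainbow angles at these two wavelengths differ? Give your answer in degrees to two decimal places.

At 459 nm (n = 1.338): cos²i = 0.09878 → i = 71.682°, r = 45.195°, D_min = 232.193°, rainbow angle = 52.193°.
At 630 nm (n = 1.331): cos²i = 0.09645 → i = 71.907°, r = 45.575°, D_min = 230.365°, rainbow angle = 50.365°.
Angular width = |52.193° − 50.365°| = 1.828°.

1.83°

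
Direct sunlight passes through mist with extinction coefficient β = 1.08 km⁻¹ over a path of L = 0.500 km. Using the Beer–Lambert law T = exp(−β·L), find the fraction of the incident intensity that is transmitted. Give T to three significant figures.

0.583

τ = β·L = 1.08 × 0.500 = 0.5400.
T = exp(−0.5400) = 0.5827.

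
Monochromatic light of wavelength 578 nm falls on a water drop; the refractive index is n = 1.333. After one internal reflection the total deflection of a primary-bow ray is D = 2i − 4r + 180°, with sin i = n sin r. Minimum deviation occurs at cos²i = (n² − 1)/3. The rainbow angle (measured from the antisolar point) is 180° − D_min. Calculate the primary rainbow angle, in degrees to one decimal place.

42.1°

cos²i = (1.77689 − 1)/3 = 0.25896; i = arccos(0.50888) = 59.410°.
sin r = sin 59.410°/1.333 = 0.64579; r = 40.225°.
D_min = 2·59.410° − 4·40.225° + 180° = 137.922°.
Rainbow angle = 180° − D_min = 42.078°.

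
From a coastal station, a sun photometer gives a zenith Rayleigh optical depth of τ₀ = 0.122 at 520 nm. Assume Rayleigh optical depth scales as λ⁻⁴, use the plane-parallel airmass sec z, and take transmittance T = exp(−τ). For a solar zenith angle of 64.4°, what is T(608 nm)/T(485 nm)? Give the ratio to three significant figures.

Airmass: sec 64.4° = 2.3144.
τ(608 nm) = 0.122 × (520/608)⁴ × 2.3144 = 0.122 × 0.5351 × 2.3144 = 0.1511.
τ(485 nm) = 0.122 × (520/485)⁴ × 2.3144 = 0.122 × 1.3214 × 2.3144 = 0.3731.
T(608)/T(485) = exp(τ_B − τ_A) = exp(0.2220) = 1.2486.

1.25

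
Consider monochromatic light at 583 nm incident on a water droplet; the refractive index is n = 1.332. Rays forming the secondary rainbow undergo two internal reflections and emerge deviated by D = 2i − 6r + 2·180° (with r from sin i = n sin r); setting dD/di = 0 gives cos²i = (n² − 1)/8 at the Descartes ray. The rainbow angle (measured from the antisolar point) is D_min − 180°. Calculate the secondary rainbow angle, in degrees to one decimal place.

50.6°

cos²i = (1.77422 − 1)/8 = 0.09678; i = arccos(0.31109) = 71.875°.
sin r = sin 71.875°/1.332 = 0.71350; r = 45.520°.
D_min = 2·71.875° − 6·45.520° + 360° = 230.628°.
Rainbow angle = D_min − 180° = 50.628°.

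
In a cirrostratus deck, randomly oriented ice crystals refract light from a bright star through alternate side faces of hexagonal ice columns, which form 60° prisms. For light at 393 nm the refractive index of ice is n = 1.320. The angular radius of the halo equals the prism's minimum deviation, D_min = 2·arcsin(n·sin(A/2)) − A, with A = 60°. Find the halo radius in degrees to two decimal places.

22.60°

n·sin(A/2) = 1.320 × sin 30° = 1.320 × 0.5000 = 0.6600.
D_min = 2·arcsin(0.6600) − 60° = 2 × 41.300° − 60° = 22.600°.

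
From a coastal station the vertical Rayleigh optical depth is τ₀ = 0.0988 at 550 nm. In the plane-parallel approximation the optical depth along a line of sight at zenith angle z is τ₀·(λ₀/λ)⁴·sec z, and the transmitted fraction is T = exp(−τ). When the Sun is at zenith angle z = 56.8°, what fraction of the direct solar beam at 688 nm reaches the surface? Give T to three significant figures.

0.929

sec 56.8° = 1.8263.
τ = 0.0988 × (550/688)⁴ × 1.8263 = 0.0988 × 0.4084 × 1.8263 = 0.0737.
T = exp(−0.0737) = 0.9290.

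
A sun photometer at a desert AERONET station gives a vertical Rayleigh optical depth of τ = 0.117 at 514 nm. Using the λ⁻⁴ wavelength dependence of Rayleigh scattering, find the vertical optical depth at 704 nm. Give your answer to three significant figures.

τ(704 nm) = τ(514 nm) × (514/704)⁴ = 0.117 × (0.7301)⁴ = 0.117 × 0.2842 = 0.0332.

0.0332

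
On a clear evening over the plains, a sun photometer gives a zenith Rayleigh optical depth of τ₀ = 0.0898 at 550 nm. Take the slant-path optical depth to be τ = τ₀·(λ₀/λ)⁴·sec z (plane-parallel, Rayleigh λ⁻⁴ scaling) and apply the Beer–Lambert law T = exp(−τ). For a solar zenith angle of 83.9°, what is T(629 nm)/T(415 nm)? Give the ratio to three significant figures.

Airmass: sec 83.9° = 9.4105.
τ(629 nm) = 0.0898 × (550/629)⁴ × 9.4105 = 0.0898 × 0.5846 × 9.4105 = 0.4940.
τ(415 nm) = 0.0898 × (550/415)⁴ × 9.4105 = 0.0898 × 3.0850 × 9.4105 = 2.6070.
T(629)/T(415) = exp(τ_B − τ_A) = exp(2.1130) = 8.2733.

8.27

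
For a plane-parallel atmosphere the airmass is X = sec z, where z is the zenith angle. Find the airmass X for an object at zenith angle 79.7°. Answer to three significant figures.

5.59

X = sec z = 1/cos 79.7° = 1/0.1788 = 5.5928.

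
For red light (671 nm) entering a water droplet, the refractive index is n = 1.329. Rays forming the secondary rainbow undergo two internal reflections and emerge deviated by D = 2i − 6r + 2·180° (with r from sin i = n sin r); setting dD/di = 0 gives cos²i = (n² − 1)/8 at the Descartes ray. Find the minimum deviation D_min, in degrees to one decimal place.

229.8°

cos²i = (1.76624 − 1)/8 = 0.09578; i = arccos(0.30948) = 71.972°.
sin r = sin 71.972°/1.329 = 0.71550; r = 45.685°.
D_min = 2·71.972° − 6·45.685° + 360° = 229.837°.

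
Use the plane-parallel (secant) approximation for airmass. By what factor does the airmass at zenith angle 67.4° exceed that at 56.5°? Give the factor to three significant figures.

1.44

X(67.4°)/X(56.5°) = sec 67.4° / sec 56.5° = cos 56.5° / cos 67.4° = 0.5519/0.3843 = 1.4362.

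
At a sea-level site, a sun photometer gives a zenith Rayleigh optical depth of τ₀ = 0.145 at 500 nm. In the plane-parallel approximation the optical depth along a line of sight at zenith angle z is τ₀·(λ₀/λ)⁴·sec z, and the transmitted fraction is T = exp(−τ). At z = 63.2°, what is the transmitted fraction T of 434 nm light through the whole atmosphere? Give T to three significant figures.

0.567

sec 63.2° = 2.2179.
τ = 0.145 × (500/434)⁴ × 2.2179 = 0.145 × 1.7617 × 2.2179 = 0.5665.
T = exp(−0.5665) = 0.5675.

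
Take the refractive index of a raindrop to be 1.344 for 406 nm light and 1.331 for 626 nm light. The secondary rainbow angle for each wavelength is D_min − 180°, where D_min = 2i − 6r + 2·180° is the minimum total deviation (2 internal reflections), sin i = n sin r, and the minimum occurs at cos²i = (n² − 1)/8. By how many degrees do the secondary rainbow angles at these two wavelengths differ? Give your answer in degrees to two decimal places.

At 406 nm (n = 1.344): cos²i = 0.10079 → i = 71.490°, r = 44.874°, D_min = 233.733°, rainbow angle = 53.733°.
At 626 nm (n = 1.331): cos²i = 0.09645 → i = 71.907°, r = 45.575°, D_min = 230.365°, rainbow angle = 50.365°.
Angular width = |53.733° − 50.365°| = 3.368°.

3.37°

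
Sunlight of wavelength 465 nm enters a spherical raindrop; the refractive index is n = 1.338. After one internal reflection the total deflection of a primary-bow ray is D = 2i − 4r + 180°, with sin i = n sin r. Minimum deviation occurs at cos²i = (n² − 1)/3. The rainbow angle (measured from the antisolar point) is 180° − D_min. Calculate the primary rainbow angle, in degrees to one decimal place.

cos²i = (1.79024 − 1)/3 = 0.26341; i = arccos(0.51324) = 59.120°.
sin r = sin 59.120°/1.338 = 0.64144; r = 39.899°.
D_min = 2·59.120° − 4·39.899° + 180° = 138.643°.
Rainbow angle = 180° − D_min = 41.357°.

41.4°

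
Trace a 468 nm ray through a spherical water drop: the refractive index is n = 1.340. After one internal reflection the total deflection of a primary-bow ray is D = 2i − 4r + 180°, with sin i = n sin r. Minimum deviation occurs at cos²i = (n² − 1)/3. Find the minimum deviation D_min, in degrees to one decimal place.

cos²i = (1.79560 − 1)/3 = 0.26520; i = arccos(0.51498) = 59.004°.
sin r = sin 59.004°/1.340 = 0.63971; r = 39.770°.
D_min = 2·59.004° − 4·39.770° + 180° = 138.929°.

138.9°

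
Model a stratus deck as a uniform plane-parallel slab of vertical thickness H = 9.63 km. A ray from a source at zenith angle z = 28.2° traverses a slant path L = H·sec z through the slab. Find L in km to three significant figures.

sec z = 1/cos 28.2° = 1.1347.
L = 9.63 × 1.1347 = 10.927 km.

10.9 km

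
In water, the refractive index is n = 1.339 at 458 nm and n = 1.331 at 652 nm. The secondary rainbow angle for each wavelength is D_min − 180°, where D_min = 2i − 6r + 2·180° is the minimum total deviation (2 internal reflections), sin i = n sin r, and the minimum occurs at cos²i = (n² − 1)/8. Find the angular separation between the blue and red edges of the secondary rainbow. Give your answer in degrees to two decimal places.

2.09°

At 458 nm (n = 1.339): cos²i = 0.09912 → i = 71.650°, r = 45.141°, D_min = 232.451°, rainbow angle = 52.451°.
At 652 nm (n = 1.331): cos²i = 0.09645 → i = 71.907°, r = 45.575°, D_min = 230.365°, rainbow angle = 50.365°.
Angular width = |52.451° − 50.365°| = 2.086°.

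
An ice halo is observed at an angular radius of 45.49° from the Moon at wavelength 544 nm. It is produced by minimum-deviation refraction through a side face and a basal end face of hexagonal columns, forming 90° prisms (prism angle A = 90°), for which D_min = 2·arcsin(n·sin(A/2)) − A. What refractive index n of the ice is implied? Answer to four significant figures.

Rearranging: n = sin((D_min + A)/2) / sin(A/2).
(D_min + A)/2 = (45.49° + 90°)/2 = 67.745°.
n = sin 67.745° / sin 45° = 0.9255 / 0.7071 = 1.3089.

1.309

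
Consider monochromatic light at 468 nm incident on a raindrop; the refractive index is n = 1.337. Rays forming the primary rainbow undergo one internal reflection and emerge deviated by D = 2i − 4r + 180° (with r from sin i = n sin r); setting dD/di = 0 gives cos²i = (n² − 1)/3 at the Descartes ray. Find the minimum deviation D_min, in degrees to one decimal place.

138.5°

cos²i = (1.78757 − 1)/3 = 0.26252; i = arccos(0.51237) = 59.178°.
sin r = sin 59.178°/1.337 = 0.64231; r = 39.964°.
D_min = 2·59.178° − 4·39.964° + 180° = 138.500°.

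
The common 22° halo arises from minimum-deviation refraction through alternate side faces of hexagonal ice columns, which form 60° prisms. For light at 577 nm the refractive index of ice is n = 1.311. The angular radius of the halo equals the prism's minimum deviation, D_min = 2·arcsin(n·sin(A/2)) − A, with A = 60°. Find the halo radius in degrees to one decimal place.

n·sin(A/2) = 1.311 × sin 30° = 1.311 × 0.5000 = 0.6555.
D_min = 2·arcsin(0.6555) − 60° = 2 × 40.958° − 60° = 21.915°.

21.9°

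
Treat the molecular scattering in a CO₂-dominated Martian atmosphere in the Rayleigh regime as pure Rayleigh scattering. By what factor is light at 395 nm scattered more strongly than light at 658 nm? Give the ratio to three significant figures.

Rayleigh scattering ∝ λ⁻⁴, so the ratio of coefficients is the inverse fourth power of the wavelength ratio.
σ(395)/σ(658) = (658/395)⁴ = (1.6658)⁴ = 7.7.

7.70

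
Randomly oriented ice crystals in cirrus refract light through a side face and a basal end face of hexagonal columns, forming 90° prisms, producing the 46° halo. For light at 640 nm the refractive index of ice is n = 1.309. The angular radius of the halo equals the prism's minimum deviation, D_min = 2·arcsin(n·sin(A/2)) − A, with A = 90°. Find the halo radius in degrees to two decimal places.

45.52°

n·sin(A/2) = 1.309 × sin 45° = 1.309 × 0.7071 = 0.9256.
D_min = 2·arcsin(0.9256) − 90° = 2 × 67.759° − 90° = 45.519°.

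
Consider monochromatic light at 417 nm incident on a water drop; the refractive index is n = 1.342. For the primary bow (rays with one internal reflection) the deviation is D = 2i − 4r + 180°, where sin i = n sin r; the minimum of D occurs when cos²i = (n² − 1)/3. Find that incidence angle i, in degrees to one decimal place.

cos²i = (1.342² − 1)/3 = (1.80096 − 1)/3 = 0.26699.
cos i = 0.51671, so i = 58.888°.

58.9°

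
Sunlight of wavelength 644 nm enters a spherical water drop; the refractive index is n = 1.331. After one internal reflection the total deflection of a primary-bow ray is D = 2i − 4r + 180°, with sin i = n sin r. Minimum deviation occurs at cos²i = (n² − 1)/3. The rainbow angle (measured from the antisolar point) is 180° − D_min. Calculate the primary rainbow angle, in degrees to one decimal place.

cos²i = (1.77156 − 1)/3 = 0.25719; i = arccos(0.50714) = 59.527°.
sin r = sin 59.527°/1.331 = 0.64753; r = 40.356°.
D_min = 2·59.527° − 4·40.356° + 180° = 137.630°.
Rainbow angle = 180° − D_min = 42.370°.

42.4°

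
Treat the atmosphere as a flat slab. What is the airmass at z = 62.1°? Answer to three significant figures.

2.14

X = sec z = 1/cos 62.1° = 1/0.4679 = 2.1371.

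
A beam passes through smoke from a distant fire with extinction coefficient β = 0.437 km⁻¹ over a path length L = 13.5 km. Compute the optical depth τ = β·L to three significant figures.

5.90

τ = β·L = 0.437 × 13.5 = 5.8995.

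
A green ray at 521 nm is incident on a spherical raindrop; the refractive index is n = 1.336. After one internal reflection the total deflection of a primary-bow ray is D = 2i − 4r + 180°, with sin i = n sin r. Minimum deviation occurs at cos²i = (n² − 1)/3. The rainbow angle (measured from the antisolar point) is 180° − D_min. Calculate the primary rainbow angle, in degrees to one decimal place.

cos²i = (1.78490 − 1)/3 = 0.26163; i = arccos(0.51150) = 59.236°.
sin r = sin 59.236°/1.336 = 0.64318; r = 40.029°.
D_min = 2·59.236° − 4·40.029° + 180° = 138.356°.
Rainbow angle = 180° − D_min = 41.644°.

41.6°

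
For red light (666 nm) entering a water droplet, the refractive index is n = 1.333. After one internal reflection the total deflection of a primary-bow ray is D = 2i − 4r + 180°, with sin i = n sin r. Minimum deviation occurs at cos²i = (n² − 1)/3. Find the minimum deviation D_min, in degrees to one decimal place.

cos²i = (1.77689 − 1)/3 = 0.25896; i = arccos(0.50888) = 59.410°.
sin r = sin 59.410°/1.333 = 0.64579; r = 40.225°.
D_min = 2·59.410° − 4·40.225° + 180° = 137.922°.

137.9°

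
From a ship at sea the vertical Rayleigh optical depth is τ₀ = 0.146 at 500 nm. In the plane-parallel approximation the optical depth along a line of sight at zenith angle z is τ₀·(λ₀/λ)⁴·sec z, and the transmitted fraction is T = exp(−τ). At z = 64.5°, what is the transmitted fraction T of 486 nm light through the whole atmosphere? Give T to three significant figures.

sec 64.5° = 2.3228.
τ = 0.146 × (500/486)⁴ × 2.3228 = 0.146 × 1.1203 × 2.3228 = 0.3799.
T = exp(−0.3799) = 0.6839.

0.684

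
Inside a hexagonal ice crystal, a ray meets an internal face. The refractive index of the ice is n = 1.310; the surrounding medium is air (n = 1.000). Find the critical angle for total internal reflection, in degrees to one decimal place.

49.8°

sin θ_c = n_air / n = 1.000 / 1.310 = 0.7634.
θ_c = arcsin(0.7634) = 49.76°.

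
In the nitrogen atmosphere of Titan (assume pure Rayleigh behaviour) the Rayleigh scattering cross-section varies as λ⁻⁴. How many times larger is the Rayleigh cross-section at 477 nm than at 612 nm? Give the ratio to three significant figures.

Rayleigh scattering ∝ λ⁻⁴, so the ratio of coefficients is the inverse fourth power of the wavelength ratio.
σ(477)/σ(612) = (612/477)⁴ = (1.2830)⁴ = 2.71.

2.71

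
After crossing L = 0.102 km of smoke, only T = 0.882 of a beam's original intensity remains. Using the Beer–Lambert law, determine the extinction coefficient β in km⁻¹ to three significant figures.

1.23 km⁻¹

Beer–Lambert: T = exp(−βL) ⇒ β = −ln(T)/L = −ln(0.882)/0.102 = 0.1256/0.102 = 1.231 km⁻¹.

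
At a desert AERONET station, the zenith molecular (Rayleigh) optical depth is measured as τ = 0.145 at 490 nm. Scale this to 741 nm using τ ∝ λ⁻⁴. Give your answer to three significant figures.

τ(741 nm) = τ(490 nm) × (490/741)⁴ = 0.145 × (0.6613)⁴ = 0.145 × 0.1912 = 0.0277.

0.0277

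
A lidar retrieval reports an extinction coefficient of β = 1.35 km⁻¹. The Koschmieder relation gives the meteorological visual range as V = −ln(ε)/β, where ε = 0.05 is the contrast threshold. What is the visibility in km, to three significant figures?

2.22 km

V = −ln(0.05) / 1.35 = 2.996 / 1.35 = 2.2191 km.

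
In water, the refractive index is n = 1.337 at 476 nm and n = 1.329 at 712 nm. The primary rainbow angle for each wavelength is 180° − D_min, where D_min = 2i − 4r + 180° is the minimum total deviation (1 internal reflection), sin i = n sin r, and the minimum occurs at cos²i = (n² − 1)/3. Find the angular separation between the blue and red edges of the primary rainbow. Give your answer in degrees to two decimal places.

1.16°

At 476 nm (n = 1.337): cos²i = 0.26252 → i = 59.178°, r = 39.964°, D_min = 138.500°, rainbow angle = 41.500°.
At 712 nm (n = 1.329): cos²i = 0.25541 → i = 59.643°, r = 40.487°, D_min = 137.337°, rainbow angle = 42.663°.
Angular width = |41.500° − 42.663°| = 1.163°.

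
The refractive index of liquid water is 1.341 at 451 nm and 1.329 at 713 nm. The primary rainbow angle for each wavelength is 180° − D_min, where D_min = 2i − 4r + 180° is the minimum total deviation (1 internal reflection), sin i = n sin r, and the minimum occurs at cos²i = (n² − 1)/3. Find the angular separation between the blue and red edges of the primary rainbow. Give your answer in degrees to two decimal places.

At 451 nm (n = 1.341): cos²i = 0.26609 → i = 58.946°, r = 39.705°, D_min = 139.071°, rainbow angle = 40.929°.
At 713 nm (n = 1.329): cos²i = 0.25541 → i = 59.643°, r = 40.487°, D_min = 137.337°, rainbow angle = 42.663°.
Angular width = |40.929° − 42.663°| = 1.735°.

1.73°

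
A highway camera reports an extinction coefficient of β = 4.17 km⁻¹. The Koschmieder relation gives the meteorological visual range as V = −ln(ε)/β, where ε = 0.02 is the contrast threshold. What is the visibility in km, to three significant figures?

0.938 km

V = −ln(0.02) / 4.17 = 3.912 / 4.17 = 0.9381 km.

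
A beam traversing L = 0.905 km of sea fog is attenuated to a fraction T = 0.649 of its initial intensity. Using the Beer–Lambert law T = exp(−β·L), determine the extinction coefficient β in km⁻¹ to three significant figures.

0.478 km⁻¹

Beer–Lambert: T = exp(−βL) ⇒ β = −ln(T)/L = −ln(0.649)/0.905 = 0.4323/0.905 = 0.4777 km⁻¹.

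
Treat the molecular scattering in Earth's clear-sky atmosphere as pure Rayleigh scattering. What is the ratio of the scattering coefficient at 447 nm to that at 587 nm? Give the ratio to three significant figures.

2.97

Rayleigh scattering ∝ λ⁻⁴, so the ratio of coefficients is the inverse fourth power of the wavelength ratio.
σ(447)/σ(587) = (587/447)⁴ = (1.3132)⁴ = 2.974.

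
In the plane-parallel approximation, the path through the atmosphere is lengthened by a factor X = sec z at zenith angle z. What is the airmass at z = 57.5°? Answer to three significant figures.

1.86

X = sec z = 1/cos 57.5° = 1/0.5373 = 1.8612.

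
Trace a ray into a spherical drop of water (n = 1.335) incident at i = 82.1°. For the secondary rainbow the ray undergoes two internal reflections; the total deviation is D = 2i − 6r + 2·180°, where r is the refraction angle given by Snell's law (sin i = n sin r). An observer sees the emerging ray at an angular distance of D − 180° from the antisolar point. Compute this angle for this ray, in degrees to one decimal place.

56.8°

sin r = sin 82.1° / 1.335 = 0.9905/1.335 = 0.7420; r = 47.90°.
D = 2·82.1° − 6·47.90° + 2·180° = 164.20° − 287.39° + 360° = 236.81°.
Angle from antisolar point = D − 180° = 56.81°.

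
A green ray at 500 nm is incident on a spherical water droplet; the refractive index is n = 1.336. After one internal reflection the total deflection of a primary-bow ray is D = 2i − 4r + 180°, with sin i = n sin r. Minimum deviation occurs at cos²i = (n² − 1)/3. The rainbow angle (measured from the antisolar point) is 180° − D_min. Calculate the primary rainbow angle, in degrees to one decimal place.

41.6°

cos²i = (1.78490 − 1)/3 = 0.26163; i = arccos(0.51150) = 59.236°.
sin r = sin 59.236°/1.336 = 0.64318; r = 40.029°.
D_min = 2·59.236° − 4·40.029° + 180° = 138.356°.
Rainbow angle = 180° − D_min = 41.644°.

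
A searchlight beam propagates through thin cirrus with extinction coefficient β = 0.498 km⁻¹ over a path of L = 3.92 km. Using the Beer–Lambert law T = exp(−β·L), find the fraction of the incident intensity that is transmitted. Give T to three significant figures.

0.142

τ = β·L = 0.498 × 3.92 = 1.9522.
T = exp(−1.9522) = 0.1420.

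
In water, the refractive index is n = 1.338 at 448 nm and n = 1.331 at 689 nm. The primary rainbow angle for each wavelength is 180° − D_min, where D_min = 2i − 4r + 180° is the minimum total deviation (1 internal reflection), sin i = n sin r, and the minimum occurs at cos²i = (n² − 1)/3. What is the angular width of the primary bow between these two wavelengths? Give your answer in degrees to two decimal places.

1.01°

At 448 nm (n = 1.338): cos²i = 0.26341 → i = 59.120°, r = 39.899°, D_min = 138.643°, rainbow angle = 41.357°.
At 689 nm (n = 1.331): cos²i = 0.25719 → i = 59.527°, r = 40.356°, D_min = 137.630°, rainbow angle = 42.370°.
Angular width = |41.357° − 42.370°| = 1.013°.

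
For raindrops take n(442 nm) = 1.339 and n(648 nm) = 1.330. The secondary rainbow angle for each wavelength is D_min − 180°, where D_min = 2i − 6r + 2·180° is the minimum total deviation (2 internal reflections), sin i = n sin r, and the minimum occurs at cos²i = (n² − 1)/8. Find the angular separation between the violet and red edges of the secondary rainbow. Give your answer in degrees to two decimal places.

2.35°

At 442 nm (n = 1.339): cos²i = 0.09912 → i = 71.650°, r = 45.141°, D_min = 232.451°, rainbow angle = 52.451°.
At 648 nm (n = 1.330): cos²i = 0.09611 → i = 71.940°, r = 45.630°, D_min = 230.101°, rainbow angle = 50.101°.
Angular width = |52.451° − 50.101°| = 2.350°.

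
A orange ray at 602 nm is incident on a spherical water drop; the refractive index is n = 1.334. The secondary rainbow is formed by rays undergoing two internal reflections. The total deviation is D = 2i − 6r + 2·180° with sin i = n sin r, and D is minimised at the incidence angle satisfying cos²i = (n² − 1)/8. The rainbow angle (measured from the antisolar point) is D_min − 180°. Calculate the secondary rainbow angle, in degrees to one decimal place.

cos²i = (1.77956 − 1)/8 = 0.09744; i = arccos(0.31216) = 71.810°.
sin r = sin 71.810°/1.334 = 0.71217; r = 45.411°.
D_min = 2·71.810° − 6·45.411° + 360° = 231.153°.
Rainbow angle = D_min − 180° = 51.153°.

51.2°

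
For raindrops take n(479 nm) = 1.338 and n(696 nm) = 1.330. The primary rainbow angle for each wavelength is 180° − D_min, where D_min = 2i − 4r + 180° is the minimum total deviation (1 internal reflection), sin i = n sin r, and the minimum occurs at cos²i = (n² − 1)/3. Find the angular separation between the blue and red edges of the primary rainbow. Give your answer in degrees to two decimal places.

1.16°

At 479 nm (n = 1.338): cos²i = 0.26341 → i = 59.120°, r = 39.899°, D_min = 138.643°, rainbow angle = 41.357°.
At 696 nm (n = 1.330): cos²i = 0.25630 → i = 59.585°, r = 40.422°, D_min = 137.484°, rainbow angle = 42.516°.
Angular width = |41.357° − 42.516°| = 1.160°.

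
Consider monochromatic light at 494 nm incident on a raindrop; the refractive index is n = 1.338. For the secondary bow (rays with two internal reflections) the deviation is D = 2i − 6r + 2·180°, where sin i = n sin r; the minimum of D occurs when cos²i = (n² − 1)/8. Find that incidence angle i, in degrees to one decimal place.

71.7°

cos²i = (1.338² − 1)/8 = (1.79024 − 1)/8 = 0.09878.
cos i = 0.31429, so i = 71.682°.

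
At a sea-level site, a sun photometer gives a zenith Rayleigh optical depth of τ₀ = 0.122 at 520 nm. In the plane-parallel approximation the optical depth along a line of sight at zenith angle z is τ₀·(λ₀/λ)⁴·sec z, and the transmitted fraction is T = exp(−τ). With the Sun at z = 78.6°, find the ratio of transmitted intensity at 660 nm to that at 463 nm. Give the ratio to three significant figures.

Airmass: sec 78.6° = 5.0593.
τ(660 nm) = 0.122 × (520/660)⁴ × 5.0593 = 0.122 × 0.3853 × 5.0593 = 0.2378.
τ(463 nm) = 0.122 × (520/463)⁴ × 5.0593 = 0.122 × 1.5911 × 5.0593 = 0.9821.
T(660)/T(463) = exp(τ_B − τ_A) = exp(0.7442) = 2.1048.

2.10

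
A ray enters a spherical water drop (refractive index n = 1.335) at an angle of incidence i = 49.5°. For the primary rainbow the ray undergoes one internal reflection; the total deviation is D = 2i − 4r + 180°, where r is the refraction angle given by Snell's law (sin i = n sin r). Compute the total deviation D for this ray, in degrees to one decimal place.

140.1°

sin r = sin 49.5° / 1.335 = 0.7604/1.335 = 0.5696; r = 34.72°.
D = 2·49.5° − 4·34.72° + 180° = 99.00° − 138.89° + 180° = 140.11°.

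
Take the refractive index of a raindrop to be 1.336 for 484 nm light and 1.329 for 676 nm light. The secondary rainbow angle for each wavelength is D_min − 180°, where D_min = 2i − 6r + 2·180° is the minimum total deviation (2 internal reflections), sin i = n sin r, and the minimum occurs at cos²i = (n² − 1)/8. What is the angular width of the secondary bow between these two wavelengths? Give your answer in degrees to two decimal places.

1.84°

At 484 nm (n = 1.336): cos²i = 0.09811 → i = 71.746°, r = 45.303°, D_min = 231.674°, rainbow angle = 51.674°.
At 676 nm (n = 1.329): cos²i = 0.09578 → i = 71.972°, r = 45.685°, D_min = 229.837°, rainbow angle = 49.837°.
Angular width = |51.674° − 49.837°| = 1.837°.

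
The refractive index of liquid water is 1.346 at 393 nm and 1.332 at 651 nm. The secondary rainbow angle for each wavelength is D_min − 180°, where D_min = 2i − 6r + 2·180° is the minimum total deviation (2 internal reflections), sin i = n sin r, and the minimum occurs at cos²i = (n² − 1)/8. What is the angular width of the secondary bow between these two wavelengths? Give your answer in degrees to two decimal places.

3.61°

At 393 nm (n = 1.346): cos²i = 0.10146 → i = 71.426°, r = 44.768°, D_min = 234.241°, rainbow angle = 54.241°.
At 651 nm (n = 1.332): cos²i = 0.09678 → i = 71.875°, r = 45.520°, D_min = 230.628°, rainbow angle = 50.628°.
Angular width = |54.241° − 50.628°| = 3.612°.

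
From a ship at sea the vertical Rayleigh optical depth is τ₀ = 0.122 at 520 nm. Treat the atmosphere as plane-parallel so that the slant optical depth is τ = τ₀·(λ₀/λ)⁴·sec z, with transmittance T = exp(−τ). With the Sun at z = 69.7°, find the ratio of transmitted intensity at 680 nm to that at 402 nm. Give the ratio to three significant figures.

Airmass: sec 69.7° = 2.8824.
τ(680 nm) = 0.122 × (520/680)⁴ × 2.8824 = 0.122 × 0.3420 × 2.8824 = 0.1203.
τ(402 nm) = 0.122 × (520/402)⁴ × 2.8824 = 0.122 × 2.7997 × 2.8824 = 0.9845.
T(680)/T(402) = exp(τ_B − τ_A) = exp(0.8643) = 2.3732.

2.37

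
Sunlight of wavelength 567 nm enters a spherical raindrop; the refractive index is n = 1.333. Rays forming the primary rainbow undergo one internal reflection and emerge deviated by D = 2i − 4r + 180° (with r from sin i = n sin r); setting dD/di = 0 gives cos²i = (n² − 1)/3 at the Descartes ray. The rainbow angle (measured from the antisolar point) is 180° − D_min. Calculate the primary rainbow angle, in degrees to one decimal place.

cos²i = (1.77689 − 1)/3 = 0.25896; i = arccos(0.50888) = 59.410°.
sin r = sin 59.410°/1.333 = 0.64579; r = 40.225°.
D_min = 2·59.410° − 4·40.225° + 180° = 137.922°.
Rainbow angle = 180° − D_min = 42.078°.

42.1°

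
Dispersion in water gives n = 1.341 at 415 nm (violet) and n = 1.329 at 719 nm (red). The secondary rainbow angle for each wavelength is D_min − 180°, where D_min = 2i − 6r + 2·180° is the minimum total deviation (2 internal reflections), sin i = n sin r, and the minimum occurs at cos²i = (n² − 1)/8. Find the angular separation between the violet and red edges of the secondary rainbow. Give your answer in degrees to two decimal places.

3.13°

At 415 nm (n = 1.341): cos²i = 0.09979 → i = 71.586°, r = 45.034°, D_min = 232.966°, rainbow angle = 52.966°.
At 719 nm (n = 1.329): cos²i = 0.09578 → i = 71.972°, r = 45.685°, D_min = 229.837°, rainbow angle = 49.837°.
Angular width = |52.966° − 49.837°| = 3.129°.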